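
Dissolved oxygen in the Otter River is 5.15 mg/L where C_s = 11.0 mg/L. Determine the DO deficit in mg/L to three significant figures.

D ≈ 5.85 mg/L

D = C_s − C = 11.0 − 5.15 = 5.85 mg/L.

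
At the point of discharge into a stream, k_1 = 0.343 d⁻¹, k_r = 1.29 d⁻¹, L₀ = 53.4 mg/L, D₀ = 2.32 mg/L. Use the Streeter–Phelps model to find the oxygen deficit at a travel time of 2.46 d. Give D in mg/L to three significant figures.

k_1 L₀/(k_r−k_1) = 0.343×53.4/(1.29−0.343) = 18.32/0.9470 = 19.34 mg/L.
e^(−k_1 t) = e^(−0.343×2.460) = 0.4301; e^(−k_r t) = e^(−1.29×2.460) = 0.04186.
D = 19.34 × (0.4301 − 0.04186) + 2.32 × 0.04186 = 7.509 + 0.09712 = 7.606 mg/L.

D ≈ 7.61 mg/L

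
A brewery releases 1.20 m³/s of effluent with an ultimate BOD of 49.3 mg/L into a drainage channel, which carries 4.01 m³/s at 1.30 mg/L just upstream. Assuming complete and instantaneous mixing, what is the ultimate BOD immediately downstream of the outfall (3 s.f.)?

Flow-weighted mixing: C = (Q_r C_r + Q_w C_w)/(Q_r + Q_w)
= (4.01×1.30 + 1.20×49.3)/(4.01 + 1.20) = 64.37/5.210 = 12.36 mg/L.

12.4 mg/L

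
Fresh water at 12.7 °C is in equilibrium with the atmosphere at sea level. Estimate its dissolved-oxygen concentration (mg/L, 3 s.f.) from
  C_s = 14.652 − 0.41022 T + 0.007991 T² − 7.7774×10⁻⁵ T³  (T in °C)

C_s ≈ 10.6 mg/L

C_s = 14.652 − 0.41022×12.7 + 0.007991×12.7² − 7.7774×10⁻⁵×12.7³ = 10.57 mg/L.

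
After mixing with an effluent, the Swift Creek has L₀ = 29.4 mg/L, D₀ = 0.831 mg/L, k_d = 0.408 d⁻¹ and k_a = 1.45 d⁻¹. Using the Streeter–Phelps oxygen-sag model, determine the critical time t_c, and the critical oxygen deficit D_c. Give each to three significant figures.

At the critical point dD/dt = 0, so k_d L₀ e^(−k_d t) = k_a D. Substituting D(t) from the Streeter–Phelps equation and solving for t gives
t_c = ln[(k_a/k_d)(1 − D₀(k_a−k_d)/(k_d L₀))] / (k_a−k_d).
Here k_a−k_d = 1.042 d⁻¹ and 1 − D₀(k_a−k_d)/(k_d L₀) = 1 − 0.831×1.042/(0.408×29.4) = 0.9278, so
t_c = ln(3.554 × 0.9278) / 1.042 = 1.193 / 1.042 = 1.145 d.
L(t_c) = L₀ e^(−k_d t_c) = 29.4 × 0.6268 = 18.43 mg/L, and at the critical point k_a D_c = k_d L, so D_c = (0.408/1.45) × 18.43 = 5.185 mg/L.

t_c ≈ 1.15 d; D_c ≈ 5.18 mg/L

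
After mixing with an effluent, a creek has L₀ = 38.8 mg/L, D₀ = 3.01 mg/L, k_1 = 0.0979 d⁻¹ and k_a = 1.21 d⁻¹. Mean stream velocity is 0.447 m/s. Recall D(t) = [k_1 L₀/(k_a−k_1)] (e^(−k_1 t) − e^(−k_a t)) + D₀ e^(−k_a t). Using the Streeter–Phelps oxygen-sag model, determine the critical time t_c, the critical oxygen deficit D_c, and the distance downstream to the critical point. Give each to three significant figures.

t_c ≈ 0.345 d; D_c ≈ 3.03 mg/L; x_c ≈ 13.3 km

At the critical point dD/dt = 0, so k_1 L₀ e^(−k_1 t) = k_a D. Substituting D(t) from the Streeter–Phelps equation and solving for t gives
t_c = ln[(k_a/k_1)(1 − D₀(k_a−k_1)/(k_1 L₀))] / (k_a−k_1).
Here k_a−k_1 = 1.112 d⁻¹ and 1 − D₀(k_a−k_1)/(k_1 L₀) = 1 − 3.01×1.112/(0.0979×38.8) = 0.1188, so
t_c = ln(12.36 × 0.1188) / 1.112 = 0.3837 / 1.112 = 0.3451 d.
L(t_c) = L₀ e^(−k_1 t_c) = 38.8 × 0.9668 = 37.51 mg/L, and at the critical point k_a D_c = k_1 L, so D_c = (0.0979/1.21) × 37.51 = 3.035 mg/L.
x_c = v t_c = 0.447 m/s × 0.3451 d × 86400 s/d = 13330 m ≈ 13.3 km.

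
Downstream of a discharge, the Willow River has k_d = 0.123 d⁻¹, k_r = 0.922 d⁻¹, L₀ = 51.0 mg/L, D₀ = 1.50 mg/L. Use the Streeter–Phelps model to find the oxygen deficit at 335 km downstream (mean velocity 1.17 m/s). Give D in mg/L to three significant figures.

D ≈ 4.92 mg/L

Travel time t = x/v = 335 km / (1.17 m/s) = 335000 m / 1.17 m/s = 286300 s = 3.314 d.
k_d L₀/(k_r−k_d) = 0.123×51.0/(0.922−0.123) = 6.273/0.7990 = 7.851 mg/L.
e^(−k_d t) = e^(−0.123×3.314) = 0.6652; e^(−k_r t) = e^(−0.922×3.314) = 0.04710.
D = 7.851 × (0.6652 − 0.04710) + 1.50 × 0.04710 = 4.853 + 0.07065 = 4.924 mg/L.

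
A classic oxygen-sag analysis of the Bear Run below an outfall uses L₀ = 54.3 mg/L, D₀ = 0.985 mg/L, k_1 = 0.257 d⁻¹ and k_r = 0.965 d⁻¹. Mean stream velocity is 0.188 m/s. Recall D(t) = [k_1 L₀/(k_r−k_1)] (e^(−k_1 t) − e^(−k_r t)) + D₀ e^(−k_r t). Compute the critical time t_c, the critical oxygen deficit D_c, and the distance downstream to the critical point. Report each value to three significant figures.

t_c ≈ 1.80 d; D_c ≈ 9.11 mg/L; x_c ≈ 29.2 km

t_c = [1/(k_r−k_1)] ln[(k_r/k_1)(1 − D₀(k_r−k_1)/(k_1 L₀))]
= [1/(0.965−0.257)] ln[(0.965/0.257)(1 − 0.985×0.7080/(0.257×54.3))]
= (1/0.7080) ln[3.755 × 0.9500] = 1.412 × ln(3.567) = 1.412 × 1.272 = 1.796 d.
D_c = (k_1/k_r) L₀ e^(−k_1 t_c) = (0.257/0.965) × 54.3 × e^(−0.257×1.796) = 0.2663 × 54.3 × 0.6302 = 9.114 mg/L.
x_c = v t_c = 0.188 m/s × 1.796 d × 86400 s/d = 29180 m ≈ 29.2 km.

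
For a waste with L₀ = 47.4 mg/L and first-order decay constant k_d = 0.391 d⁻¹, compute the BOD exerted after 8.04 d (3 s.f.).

y_t = L₀(1 − e^(−k_d t)) = 47.4 × (1 − e^(−0.391×8.04))
= 47.4 × (1 − 0.04313) = 47.4 × 0.9569 = 45.36 mg/L.

y ≈ 45.4 mg/L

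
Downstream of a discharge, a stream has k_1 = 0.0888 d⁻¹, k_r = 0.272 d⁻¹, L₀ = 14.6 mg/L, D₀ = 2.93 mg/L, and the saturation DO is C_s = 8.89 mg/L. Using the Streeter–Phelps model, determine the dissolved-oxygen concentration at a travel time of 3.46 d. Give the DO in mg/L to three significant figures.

k_1 L₀/(k_r−k_1) = 0.0888×14.6/(0.272−0.0888) = 1.296/0.1832 = 7.077 mg/L.
e^(−k_1 t) = e^(−0.0888×3.460) = 0.7355; e^(−k_r t) = e^(−0.272×3.460) = 0.3902.
D = 7.077 × (0.7355 − 0.3902) + 2.93 × 0.3902 = 2.443 + 1.143 = 3.587 mg/L.
DO = C_s − D = 8.89 − 3.587 = 5.303 mg/L.

DO ≈ 5.30 mg/L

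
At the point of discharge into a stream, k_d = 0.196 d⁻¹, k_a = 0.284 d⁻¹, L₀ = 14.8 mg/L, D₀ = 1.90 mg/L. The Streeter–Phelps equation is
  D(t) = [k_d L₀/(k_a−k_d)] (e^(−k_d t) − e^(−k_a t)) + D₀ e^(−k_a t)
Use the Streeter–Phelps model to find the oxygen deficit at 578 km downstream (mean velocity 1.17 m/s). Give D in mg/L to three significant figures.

Travel time t = x/v = 578 km / (1.17 m/s) = 578000 m / 1.17 m/s = 494000 s = 5.718 d.
k_d L₀/(k_a−k_d) = 0.196×14.8/(0.284−0.196) = 2.901/0.08800 = 32.96 mg/L.
e^(−k_d t) = e^(−0.196×5.718) = 0.3261; e^(−k_a t) = e^(−0.284×5.718) = 0.1971.
D = 32.96 × (0.3261 − 0.1971) + 1.90 × 0.1971 = 4.250 + 0.3746 = 4.624 mg/L.

D ≈ 4.62 mg/L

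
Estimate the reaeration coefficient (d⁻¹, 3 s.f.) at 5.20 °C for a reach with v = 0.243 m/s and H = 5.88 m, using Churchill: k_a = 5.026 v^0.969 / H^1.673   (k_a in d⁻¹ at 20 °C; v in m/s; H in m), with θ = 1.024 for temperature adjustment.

k_a ≈ 0.0464 d⁻¹

k_a(20) = 5.026 × 0.243^0.969 / 5.88^1.673 = 5.026 × 0.2539 / 19.37 = 0.06587 d⁻¹.
k_a(5.20) = 0.06587 × 1.024^(5.20−20) = 0.06587 × 0.7040 = 0.04637 d⁻¹.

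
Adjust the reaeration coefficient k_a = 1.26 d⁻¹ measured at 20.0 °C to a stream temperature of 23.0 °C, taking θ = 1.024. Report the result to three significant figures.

k_a ≈ 1.35 d⁻¹

k_a(T₂) = k_a(T₁) · θ^(T₂−T₁) = 1.26 × 1.024^(23.0−20.0)
= 1.26 × 1.024^3.00 = 1.26 × 1.074 = 1.353 d⁻¹.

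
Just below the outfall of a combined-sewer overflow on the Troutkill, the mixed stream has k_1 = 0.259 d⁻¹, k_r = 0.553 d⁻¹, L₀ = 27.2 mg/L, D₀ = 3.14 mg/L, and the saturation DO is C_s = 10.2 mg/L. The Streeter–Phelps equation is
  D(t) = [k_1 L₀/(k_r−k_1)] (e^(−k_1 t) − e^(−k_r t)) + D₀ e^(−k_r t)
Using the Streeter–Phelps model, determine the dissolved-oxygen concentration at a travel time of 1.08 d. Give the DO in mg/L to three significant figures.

DO ≈ 3.54 mg/L

k_1 L₀/(k_r−k_1) = 0.259×27.2/(0.553−0.259) = 7.045/0.2940 = 23.96 mg/L.
e^(−k_1 t) = e^(−0.259×1.080) = 0.7560; e^(−k_r t) = e^(−0.553×1.080) = 0.5503.
D = 23.96 × (0.7560 − 0.5503) + 3.14 × 0.5503 = 4.928 + 1.728 = 6.656 mg/L.
DO = C_s − D = 10.2 − 6.656 = 3.544 mg/L.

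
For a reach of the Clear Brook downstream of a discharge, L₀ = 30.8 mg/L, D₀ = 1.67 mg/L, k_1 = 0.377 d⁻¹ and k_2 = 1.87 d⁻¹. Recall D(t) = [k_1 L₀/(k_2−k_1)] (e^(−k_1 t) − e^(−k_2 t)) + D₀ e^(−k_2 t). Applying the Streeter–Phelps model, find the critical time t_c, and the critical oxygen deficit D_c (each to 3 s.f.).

t_c ≈ 0.911 d; D_c ≈ 4.40 mg/L

With k_2/k_1 = 4.960 and 1 − D₀(k_2−k_1)/(k_1 L₀) = 0.7853,
t_c = ln(4.960 × 0.7853) / (1.87 − 0.377) = ln(3.895) / 1.493 = 1.360/1.493 = 0.9107 d.
D_c = (k_1/k_2) L₀ e^(−k_1 t_c) = (0.377/1.87) × 30.8 × e^(−0.377×0.9107) = 0.2016 × 30.8 × 0.7094 = 4.405 mg/L.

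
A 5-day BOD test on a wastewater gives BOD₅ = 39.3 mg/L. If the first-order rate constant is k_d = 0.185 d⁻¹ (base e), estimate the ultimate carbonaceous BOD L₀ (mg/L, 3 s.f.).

BOD₅ = L₀(1 − e^(−5k_d)) ⇒ L₀ = BOD₅ / (1 − e^(−5×0.185))
= 39.3 / (1 − 0.3965) = 39.3 / 0.6035 = 65.12 mg/L.

L₀ ≈ 65.1 mg/L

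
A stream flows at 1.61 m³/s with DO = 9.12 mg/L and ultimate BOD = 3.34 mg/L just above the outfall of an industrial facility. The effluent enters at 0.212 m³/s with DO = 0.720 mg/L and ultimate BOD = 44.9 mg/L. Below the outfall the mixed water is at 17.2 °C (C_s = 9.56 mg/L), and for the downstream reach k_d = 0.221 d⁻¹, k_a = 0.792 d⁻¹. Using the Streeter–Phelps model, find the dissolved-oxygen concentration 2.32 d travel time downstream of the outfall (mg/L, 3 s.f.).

DO ≈ 7.94 mg/L

Mixed DO = (1.61×9.12 + 0.212×0.720)/(1.61+0.212) = 14.84/1.822 = 8.143 mg/L.
Mixed L₀ = (1.61×3.34 + 0.212×44.9)/(1.822) = 14.90/1.822 = 8.176 mg/L.
Initial deficit D₀ = C_s − DO₀ = 9.56 − 8.143 = 1.417 mg/L.
D(2.32) = [0.221×8.176/(0.792−0.221)](e^(−0.221×2.32) − e^(−0.792×2.32)) + 1.417 e^(−0.792×2.32)
= 3.164 × (0.5989 − 0.1592) + 1.417 × 0.1592 = 1.617 mg/L.
DO = 9.56 − 1.617 = 7.943 mg/L.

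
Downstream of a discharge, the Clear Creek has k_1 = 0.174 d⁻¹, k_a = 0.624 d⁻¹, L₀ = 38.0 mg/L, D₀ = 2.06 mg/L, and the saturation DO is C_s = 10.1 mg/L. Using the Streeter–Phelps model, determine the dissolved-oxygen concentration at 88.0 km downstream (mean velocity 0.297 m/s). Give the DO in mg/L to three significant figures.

DO ≈ 3.50 mg/L

Travel time t = x/v = 88.0 km / (0.297 m/s) = 88000 m / 0.297 m/s = 296300 s = 3.429 d.
k_1 L₀/(k_a−k_1) = 0.174×38.0/(0.624−0.174) = 6.612/0.4500 = 14.69 mg/L.
e^(−k_1 t) = e^(−0.174×3.429) = 0.5506; e^(−k_a t) = e^(−0.624×3.429) = 0.1177.
D = 14.69 × (0.5506 − 0.1177) + 2.06 × 0.1177 = 6.362 + 0.2424 = 6.604 mg/L.
DO = C_s − D = 10.1 − 6.604 = 3.496 mg/L.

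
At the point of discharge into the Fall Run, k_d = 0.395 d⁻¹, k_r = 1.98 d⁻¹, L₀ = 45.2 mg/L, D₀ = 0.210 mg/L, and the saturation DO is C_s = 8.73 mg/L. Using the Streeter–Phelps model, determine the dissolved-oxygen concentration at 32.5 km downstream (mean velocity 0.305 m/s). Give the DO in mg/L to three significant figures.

DO ≈ 2.77 mg/L

Travel time t = x/v = 32.5 km / (0.305 m/s) = 32500 m / 0.305 m/s = 106600 s = 1.233 d.
k_d L₀/(k_r−k_d) = 0.395×45.2/(1.98−0.395) = 17.85/1.585 = 11.26 mg/L.
e^(−k_d t) = e^(−0.395×1.233) = 0.6144; e^(−k_r t) = e^(−1.98×1.233) = 0.08699.
D = 11.26 × (0.6144 − 0.08699) + 0.210 × 0.08699 = 5.941 + 0.01827 = 5.959 mg/L.
DO = C_s − D = 8.73 − 5.959 = 2.771 mg/L.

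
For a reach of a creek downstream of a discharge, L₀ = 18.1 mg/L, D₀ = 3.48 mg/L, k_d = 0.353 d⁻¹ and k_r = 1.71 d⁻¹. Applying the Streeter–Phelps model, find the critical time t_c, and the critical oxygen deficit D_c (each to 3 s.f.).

With k_r/k_d = 4.844 and 1 − D₀(k_r−k_d)/(k_d L₀) = 0.2609,
t_c = ln(4.844 × 0.2609) / (1.71 − 0.353) = ln(1.264) / 1.357 = 0.2341/1.357 = 0.1725 d.
L(t_c) = L₀ e^(−k_d t_c) = 18.1 × 0.9409 = 17.03 mg/L, and at the critical point k_r D_c = k_d L, so D_c = (0.353/1.71) × 17.03 = 3.516 mg/L.

t_c ≈ 0.173 d; D_c ≈ 3.52 mg/L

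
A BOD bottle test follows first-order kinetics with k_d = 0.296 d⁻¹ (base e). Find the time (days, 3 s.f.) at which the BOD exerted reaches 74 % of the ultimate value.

y/L₀ = 1 − e^(−k_d t) = 0.74 ⇒ e^(−k_d t) = 0.260
t = −ln(0.260) / 0.296 = 1.347 / 0.296 = 4.551 d.

t ≈ 4.55 d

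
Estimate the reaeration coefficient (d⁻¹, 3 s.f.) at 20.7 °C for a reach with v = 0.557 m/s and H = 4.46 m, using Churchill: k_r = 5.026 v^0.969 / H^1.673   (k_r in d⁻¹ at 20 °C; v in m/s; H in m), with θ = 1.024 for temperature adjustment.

k_r(20) = 5.026 × 0.557^0.969 / 4.46^1.673 = 5.026 × 0.5672 / 12.20 = 0.2337 d⁻¹.
k_r(20.7) = 0.2337 × 1.024^(20.7−20) = 0.2337 × 1.017 = 0.2376 d⁻¹.

k_r ≈ 0.238 d⁻¹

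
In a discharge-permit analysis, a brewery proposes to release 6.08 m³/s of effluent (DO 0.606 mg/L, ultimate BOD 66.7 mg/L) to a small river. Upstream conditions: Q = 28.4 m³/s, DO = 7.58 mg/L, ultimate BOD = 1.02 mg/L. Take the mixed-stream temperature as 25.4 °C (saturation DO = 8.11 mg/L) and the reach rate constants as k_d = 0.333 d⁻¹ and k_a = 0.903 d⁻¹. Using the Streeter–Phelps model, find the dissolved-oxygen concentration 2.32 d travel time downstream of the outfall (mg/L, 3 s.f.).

DO ≈ 5.40 mg/L

Mixed DO = (28.4×7.58 + 6.08×0.606)/(28.4+6.08) = 219.0/34.48 = 6.350 mg/L.
Mixed L₀ = (28.4×1.02 + 6.08×66.7)/(34.48) = 434.5/34.48 = 12.60 mg/L.
Initial deficit D₀ = C_s − DO₀ = 8.11 − 6.350 = 1.760 mg/L.
D(2.32) = [0.333×12.60/(0.903−0.333)](e^(−0.333×2.32) − e^(−0.903×2.32)) + 1.760 e^(−0.903×2.32)
= 7.362 × (0.4618 − 0.1231) + 1.760 × 0.1231 = 2.710 mg/L.
DO = 8.11 − 2.710 = 5.400 mg/L.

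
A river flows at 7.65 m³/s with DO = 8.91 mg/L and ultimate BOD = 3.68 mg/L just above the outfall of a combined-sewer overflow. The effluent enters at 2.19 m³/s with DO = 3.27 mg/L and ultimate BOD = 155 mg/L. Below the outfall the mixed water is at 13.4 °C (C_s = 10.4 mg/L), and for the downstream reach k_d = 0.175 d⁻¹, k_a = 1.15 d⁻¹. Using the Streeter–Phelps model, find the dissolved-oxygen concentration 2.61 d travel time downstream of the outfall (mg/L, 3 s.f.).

Mixed DO = (7.65×8.91 + 2.19×3.27)/(7.65+2.19) = 75.32/9.840 = 7.655 mg/L.
Mixed L₀ = (7.65×3.68 + 2.19×155)/(9.840) = 367.6/9.840 = 37.36 mg/L.
Initial deficit D₀ = C_s − DO₀ = 10.4 − 7.655 = 2.745 mg/L.
D(2.61) = [0.175×37.36/(1.15−0.175)](e^(−0.175×2.61) − e^(−1.15×2.61)) + 2.745 e^(−1.15×2.61)
= 6.705 × (0.6333 − 0.04971) + 2.745 × 0.04971 = 4.050 mg/L.
DO = 10.4 − 4.050 = 6.350 mg/L.

DO ≈ 6.35 mg/L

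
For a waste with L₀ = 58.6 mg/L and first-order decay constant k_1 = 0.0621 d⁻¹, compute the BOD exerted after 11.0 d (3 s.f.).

y ≈ 29.0 mg/L

y_t = L₀(1 − e^(−k_1 t)) = 58.6 × (1 − e^(−0.0621×11.0))
= 58.6 × (1 − 0.5050) = 58.6 × 0.4950 = 29.00 mg/L.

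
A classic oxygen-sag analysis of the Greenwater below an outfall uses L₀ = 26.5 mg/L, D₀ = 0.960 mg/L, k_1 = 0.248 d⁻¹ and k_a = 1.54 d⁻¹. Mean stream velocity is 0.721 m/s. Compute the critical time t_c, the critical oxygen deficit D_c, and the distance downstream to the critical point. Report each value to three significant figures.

t_c ≈ 1.25 d; D_c ≈ 3.13 mg/L; x_c ≈ 78.0 km

With k_a/k_1 = 6.210 and 1 − D₀(k_a−k_1)/(k_1 L₀) = 0.8113,
t_c = ln(6.210 × 0.8113) / (1.54 − 0.248) = ln(5.038) / 1.292 = 1.617/1.292 = 1.252 d.
D_c = (k_1/k_a) L₀ e^(−k_1 t_c) = (0.248/1.54) × 26.5 × e^(−0.248×1.252) = 0.1610 × 26.5 × 0.7332 = 3.129 mg/L.
x_c = v t_c = 0.721 m/s × 1.252 d × 86400 s/d = 77960 m ≈ 78.0 km.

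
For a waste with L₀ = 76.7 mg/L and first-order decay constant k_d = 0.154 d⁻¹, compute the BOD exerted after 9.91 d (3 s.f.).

y_t = L₀(1 − e^(−k_d t)) = 76.7 × (1 − e^(−0.154×9.91))
= 76.7 × (1 − 0.2174) = 76.7 × 0.7826 = 60.03 mg/L.

y ≈ 60.0 mg/L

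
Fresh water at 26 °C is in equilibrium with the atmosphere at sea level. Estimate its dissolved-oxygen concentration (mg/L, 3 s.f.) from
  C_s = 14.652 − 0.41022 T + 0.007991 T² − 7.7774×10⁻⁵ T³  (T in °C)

C_s ≈ 8.02 mg/L

C_s = 14.652 − 0.41022×26 + 0.007991×26² − 7.7774×10⁻⁵×26³ = 8.021 mg/L.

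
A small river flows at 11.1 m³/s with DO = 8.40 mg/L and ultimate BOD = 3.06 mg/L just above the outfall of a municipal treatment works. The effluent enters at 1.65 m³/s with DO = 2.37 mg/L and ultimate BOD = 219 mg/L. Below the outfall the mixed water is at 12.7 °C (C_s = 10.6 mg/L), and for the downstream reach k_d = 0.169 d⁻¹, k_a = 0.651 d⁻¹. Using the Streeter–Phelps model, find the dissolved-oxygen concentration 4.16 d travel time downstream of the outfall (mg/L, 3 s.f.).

DO ≈ 5.74 mg/L

Mixed DO = (11.1×8.40 + 1.65×2.37)/(11.1+1.65) = 97.15/12.75 = 7.620 mg/L.
Mixed L₀ = (11.1×3.06 + 1.65×219)/(12.75) = 395.3/12.75 = 31.01 mg/L.
Initial deficit D₀ = C_s − DO₀ = 10.6 − 7.620 = 2.980 mg/L.
D(4.16) = [0.169×31.01/(0.651−0.169)](e^(−0.169×4.16) − e^(−0.651×4.16)) + 2.980 e^(−0.651×4.16)
= 10.87 × (0.4951 − 0.06666) + 2.980 × 0.06666 = 4.856 mg/L.
DO = 10.6 − 4.856 = 5.744 mg/L.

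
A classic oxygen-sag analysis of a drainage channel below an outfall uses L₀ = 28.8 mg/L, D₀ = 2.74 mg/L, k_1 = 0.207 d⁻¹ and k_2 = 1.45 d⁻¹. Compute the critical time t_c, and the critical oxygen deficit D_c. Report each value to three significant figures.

With k_2/k_1 = 7.005 and 1 − D₀(k_2−k_1)/(k_1 L₀) = 0.4287,
t_c = ln(7.005 × 0.4287) / (1.45 − 0.207) = ln(3.003) / 1.243 = 1.100/1.243 = 0.8846 d.
L(t_c) = L₀ e^(−k_1 t_c) = 28.8 × 0.8327 = 23.98 mg/L, and at the critical point k_2 D_c = k_1 L, so D_c = (0.207/1.45) × 23.98 = 3.423 mg/L.

t_c ≈ 0.885 d; D_c ≈ 3.42 mg/L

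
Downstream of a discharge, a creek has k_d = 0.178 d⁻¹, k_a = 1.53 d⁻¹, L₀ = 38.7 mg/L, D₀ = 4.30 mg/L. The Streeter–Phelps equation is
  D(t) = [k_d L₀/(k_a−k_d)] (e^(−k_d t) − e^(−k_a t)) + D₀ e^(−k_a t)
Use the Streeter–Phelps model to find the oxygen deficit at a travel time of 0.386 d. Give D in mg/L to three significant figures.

k_d L₀/(k_a−k_d) = 0.178×38.7/(1.53−0.178) = 6.889/1.352 = 5.095 mg/L.
e^(−k_d t) = e^(−0.178×0.3860) = 0.9336; e^(−k_a t) = e^(−1.53×0.3860) = 0.5540.
D = 5.095 × (0.9336 − 0.5540) + 4.30 × 0.5540 = 1.934 + 2.382 = 4.316 mg/L.

D ≈ 4.32 mg/L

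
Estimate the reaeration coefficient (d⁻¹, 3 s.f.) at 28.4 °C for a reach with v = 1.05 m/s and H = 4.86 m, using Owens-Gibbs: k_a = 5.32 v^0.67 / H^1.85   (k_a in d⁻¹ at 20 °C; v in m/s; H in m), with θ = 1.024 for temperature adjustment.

k_a(20) = 5.32 × 1.05^0.67 / 4.86^1.85 = 5.32 × 1.033 / 18.63 = 0.2950 d⁻¹.
k_a(28.4) = 0.2950 × 1.024^(28.4−20) = 0.2950 × 1.220 = 0.3600 d⁻¹.

k_a ≈ 0.360 d⁻¹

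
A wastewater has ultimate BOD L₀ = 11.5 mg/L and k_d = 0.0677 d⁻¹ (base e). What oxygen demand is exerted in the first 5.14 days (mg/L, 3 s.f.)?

y_t = L₀(1 − e^(−k_d t)) = 11.5 × (1 − e^(−0.0677×5.14))
= 11.5 × (1 − 0.7061) = 11.5 × 0.2939 = 3.380 mg/L.

y ≈ 3.38 mg/L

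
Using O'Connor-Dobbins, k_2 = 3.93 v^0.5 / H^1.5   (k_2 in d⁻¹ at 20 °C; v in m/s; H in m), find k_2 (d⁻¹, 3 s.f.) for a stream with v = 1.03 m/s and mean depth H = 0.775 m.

k_2 = 3.93 × 1.03^0.5 / 0.775^1.5 = 3.93 × 1.015 / 0.6823 = 5.846 d⁻¹.

k_2 ≈ 5.85 d⁻¹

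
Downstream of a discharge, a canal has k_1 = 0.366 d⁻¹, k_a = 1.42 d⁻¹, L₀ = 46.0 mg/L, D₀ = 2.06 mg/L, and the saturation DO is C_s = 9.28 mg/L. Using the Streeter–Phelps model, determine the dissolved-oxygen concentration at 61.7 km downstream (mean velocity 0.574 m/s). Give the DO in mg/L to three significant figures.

DO ≈ 1.53 mg/L

Travel time t = x/v = 61.7 km / (0.574 m/s) = 61700 m / 0.574 m/s = 107500 s = 1.244 d.
k_1 L₀/(k_a−k_1) = 0.366×46.0/(1.42−0.366) = 16.84/1.054 = 15.97 mg/L.
e^(−k_1 t) = e^(−0.366×1.244) = 0.6342; e^(−k_a t) = e^(−1.42×1.244) = 0.1709.
D = 15.97 × (0.6342 − 0.1709) + 2.06 × 0.1709 = 7.401 + 0.3521 = 7.753 mg/L.
DO = C_s − D = 9.28 − 7.753 = 1.527 mg/L.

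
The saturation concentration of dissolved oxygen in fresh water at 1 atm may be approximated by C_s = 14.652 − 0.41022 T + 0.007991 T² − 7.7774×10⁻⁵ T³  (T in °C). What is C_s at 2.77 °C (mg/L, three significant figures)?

C_s ≈ 13.6 mg/L

C_s = 14.652 − 0.41022×2.77 + 0.007991×2.77² − 7.7774×10⁻⁵×2.77³ = 13.58 mg/L.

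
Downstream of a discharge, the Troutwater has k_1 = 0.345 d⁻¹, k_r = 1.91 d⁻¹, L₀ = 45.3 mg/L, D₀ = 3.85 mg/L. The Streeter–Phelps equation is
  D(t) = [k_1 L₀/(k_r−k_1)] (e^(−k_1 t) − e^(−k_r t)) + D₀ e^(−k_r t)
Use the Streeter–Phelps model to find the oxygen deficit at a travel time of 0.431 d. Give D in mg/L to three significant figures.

D ≈ 5.91 mg/L

k_1 L₀/(k_r−k_1) = 0.345×45.3/(1.91−0.345) = 15.63/1.565 = 9.986 mg/L.
e^(−k_1 t) = e^(−0.345×0.4310) = 0.8618; e^(−k_r t) = e^(−1.91×0.4310) = 0.4390.
D = 9.986 × (0.8618 − 0.4390) + 3.85 × 0.4390 = 4.222 + 1.690 = 5.913 mg/L.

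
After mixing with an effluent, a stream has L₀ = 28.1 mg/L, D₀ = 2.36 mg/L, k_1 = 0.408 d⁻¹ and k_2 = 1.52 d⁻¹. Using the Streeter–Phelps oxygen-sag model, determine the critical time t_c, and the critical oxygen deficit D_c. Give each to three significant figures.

At the critical point dD/dt = 0, so k_1 L₀ e^(−k_1 t) = k_2 D. Substituting D(t) from the Streeter–Phelps equation and solving for t gives
t_c = ln[(k_2/k_1)(1 − D₀(k_2−k_1)/(k_1 L₀))] / (k_2−k_1).
Here k_2−k_1 = 1.112 d⁻¹ and 1 − D₀(k_2−k_1)/(k_1 L₀) = 1 − 2.36×1.112/(0.408×28.1) = 0.7711, so
t_c = ln(3.725 × 0.7711) / 1.112 = 1.055 / 1.112 = 0.9490 d.
D_c = (k_1/k_2) L₀ e^(−k_1 t_c) = (0.408/1.52) × 28.1 × e^(−0.408×0.9490) = 0.2684 × 28.1 × 0.6790 = 5.121 mg/L.

t_c ≈ 0.949 d; D_c ≈ 5.12 mg/L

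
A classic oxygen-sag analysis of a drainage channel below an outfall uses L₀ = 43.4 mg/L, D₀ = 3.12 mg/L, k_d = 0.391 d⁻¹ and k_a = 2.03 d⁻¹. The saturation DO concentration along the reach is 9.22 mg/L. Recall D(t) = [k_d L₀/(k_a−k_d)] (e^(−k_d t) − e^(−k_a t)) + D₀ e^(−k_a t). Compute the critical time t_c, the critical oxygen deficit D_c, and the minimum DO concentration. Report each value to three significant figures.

t_c ≈ 0.786 d; D_c ≈ 6.15 mg/L; min DO ≈ 3.07 mg/L

t_c = [1/(k_a−k_d)] ln[(k_a/k_d)(1 − D₀(k_a−k_d)/(k_d L₀))]
= [1/(2.03−0.391)] ln[(2.03/0.391)(1 − 3.12×1.639/(0.391×43.4))]
= (1/1.639) ln[5.192 × 0.6987] = 0.6101 × ln(3.627) = 0.6101 × 1.288 = 0.7861 d.
D_c = (k_d/k_a) L₀ e^(−k_d t_c) = (0.391/2.03) × 43.4 × e^(−0.391×0.7861) = 0.1926 × 43.4 × 0.7354 = 6.147 mg/L.
Minimum DO = C_s − D_c = 9.22 − 6.147 = 3.073 mg/L.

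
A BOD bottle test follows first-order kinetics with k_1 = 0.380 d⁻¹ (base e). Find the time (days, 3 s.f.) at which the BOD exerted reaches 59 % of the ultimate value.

y/L₀ = 1 − e^(−k_1 t) = 0.59 ⇒ e^(−k_1 t) = 0.410
t = −ln(0.410) / 0.380 = 0.8916 / 0.380 = 2.346 d.

t ≈ 2.35 d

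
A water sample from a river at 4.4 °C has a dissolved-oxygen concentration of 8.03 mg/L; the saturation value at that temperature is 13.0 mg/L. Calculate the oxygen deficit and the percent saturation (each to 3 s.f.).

D ≈ 4.97 mg/L; 61.8 % saturation

D = C_s − C = 13.0 − 8.03 = 4.97 mg/L.
% saturation = 8.03/13.0 × 100 = 61.8 %.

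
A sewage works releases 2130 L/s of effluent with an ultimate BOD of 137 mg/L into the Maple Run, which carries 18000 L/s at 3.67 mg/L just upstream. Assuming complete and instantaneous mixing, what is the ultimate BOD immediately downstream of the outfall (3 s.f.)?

Flow-weighted mixing: C = (Q_r C_r + Q_w C_w)/(Q_r + Q_w)
= (18000×3.67 + 2130×137)/(18000 + 2130) = 357900/20130 = 17.78 mg/L.

17.8 mg/L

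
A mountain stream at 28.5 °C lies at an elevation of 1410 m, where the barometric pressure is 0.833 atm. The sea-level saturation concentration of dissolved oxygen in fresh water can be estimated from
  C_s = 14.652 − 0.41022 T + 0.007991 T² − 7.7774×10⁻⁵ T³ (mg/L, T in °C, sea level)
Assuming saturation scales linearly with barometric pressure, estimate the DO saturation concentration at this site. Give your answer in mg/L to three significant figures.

At sea level: C_s = 14.652 − 0.41022×28.5 + 0.007991×28.5² − 7.7774×10⁻⁵×28.5³ = 7.651 mg/L.
Pressure correction: C_s' = 7.651 × 0.833 = 6.373 mg/L.

C_s ≈ 6.37 mg/L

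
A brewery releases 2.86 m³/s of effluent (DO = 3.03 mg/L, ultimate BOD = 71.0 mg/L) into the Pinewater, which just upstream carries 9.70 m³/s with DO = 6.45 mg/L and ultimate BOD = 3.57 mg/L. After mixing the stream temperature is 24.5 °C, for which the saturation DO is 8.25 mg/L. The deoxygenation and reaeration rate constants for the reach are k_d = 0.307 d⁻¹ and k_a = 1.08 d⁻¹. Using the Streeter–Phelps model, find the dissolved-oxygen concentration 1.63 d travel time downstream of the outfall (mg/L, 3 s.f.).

DO ≈ 4.54 mg/L

Mixed DO = (9.70×6.45 + 2.86×3.03)/(9.70+2.86) = 71.23/12.56 = 5.671 mg/L.
Mixed L₀ = (9.70×3.57 + 2.86×71.0)/(12.56) = 237.7/12.56 = 18.92 mg/L.
Initial deficit D₀ = C_s − DO₀ = 8.25 − 5.671 = 2.579 mg/L.
D(1.63) = [0.307×18.92/(1.08−0.307)](e^(−0.307×1.63) − e^(−1.08×1.63)) + 2.579 e^(−1.08×1.63)
= 7.516 × (0.6063 − 0.1720) + 2.579 × 0.1720 = 3.708 mg/L.
DO = 8.25 − 3.708 = 4.542 mg/L.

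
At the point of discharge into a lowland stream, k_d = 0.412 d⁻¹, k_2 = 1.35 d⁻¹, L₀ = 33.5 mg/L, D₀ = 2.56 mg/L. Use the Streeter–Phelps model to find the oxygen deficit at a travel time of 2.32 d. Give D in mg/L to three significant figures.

k_d L₀/(k_2−k_d) = 0.412×33.5/(1.35−0.412) = 13.80/0.9380 = 14.71 mg/L.
e^(−k_d t) = e^(−0.412×2.320) = 0.3845; e^(−k_2 t) = e^(−1.35×2.320) = 0.04363.
D = 14.71 × (0.3845 − 0.04363) + 2.56 × 0.04363 = 5.015 + 0.1117 = 5.127 mg/L.

D ≈ 5.13 mg/L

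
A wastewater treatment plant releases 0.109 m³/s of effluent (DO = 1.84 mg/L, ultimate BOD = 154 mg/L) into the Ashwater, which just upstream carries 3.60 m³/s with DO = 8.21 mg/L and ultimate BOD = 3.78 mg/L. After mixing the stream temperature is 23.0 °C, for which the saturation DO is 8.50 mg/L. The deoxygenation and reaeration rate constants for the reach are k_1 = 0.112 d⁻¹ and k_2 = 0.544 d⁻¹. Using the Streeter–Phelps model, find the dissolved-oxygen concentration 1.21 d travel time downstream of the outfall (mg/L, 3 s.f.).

DO ≈ 7.50 mg/L

Mixed DO = (3.60×8.21 + 0.109×1.84)/(3.60+0.109) = 29.76/3.709 = 8.023 mg/L.
Mixed L₀ = (3.60×3.78 + 0.109×154)/(3.709) = 30.39/3.709 = 8.195 mg/L.
Initial deficit D₀ = C_s − DO₀ = 8.50 − 8.023 = 0.4772 mg/L.
D(1.21) = [0.112×8.195/(0.544−0.112)](e^(−0.112×1.21) − e^(−0.544×1.21)) + 0.4772 e^(−0.544×1.21)
= 2.125 × (0.8733 − 0.5178) + 0.4772 × 0.5178 = 1.002 mg/L.
DO = 8.50 − 1.002 = 7.498 mg/L.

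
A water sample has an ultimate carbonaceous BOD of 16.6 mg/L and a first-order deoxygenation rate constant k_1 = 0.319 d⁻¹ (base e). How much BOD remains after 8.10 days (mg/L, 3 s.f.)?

L ≈ 1.25 mg/L

L_t = L₀ e^(−k_1 t) = 16.6 × e^(−0.319×8.10) = 16.6 × 0.07548 = 1.253 mg/L.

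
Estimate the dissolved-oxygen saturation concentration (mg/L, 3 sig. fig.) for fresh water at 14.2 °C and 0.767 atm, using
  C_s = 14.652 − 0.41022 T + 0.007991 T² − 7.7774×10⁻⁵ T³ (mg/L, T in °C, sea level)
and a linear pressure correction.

At sea level: C_s = 14.652 − 0.41022×14.2 + 0.007991×14.2² − 7.7774×10⁻⁵×14.2³ = 10.22 mg/L.
Pressure correction: C_s' = 10.22 × 0.767 = 7.835 mg/L.

C_s ≈ 7.84 mg/L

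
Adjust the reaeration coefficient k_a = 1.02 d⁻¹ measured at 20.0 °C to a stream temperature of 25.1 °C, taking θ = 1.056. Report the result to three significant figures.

k_a ≈ 1.35 d⁻¹

k_a(T₂) = k_a(T₁) · θ^(T₂−T₁) = 1.02 × 1.056^(25.1−20.0)
= 1.02 × 1.056^5.10 = 1.02 × 1.320 = 1.347 d⁻¹.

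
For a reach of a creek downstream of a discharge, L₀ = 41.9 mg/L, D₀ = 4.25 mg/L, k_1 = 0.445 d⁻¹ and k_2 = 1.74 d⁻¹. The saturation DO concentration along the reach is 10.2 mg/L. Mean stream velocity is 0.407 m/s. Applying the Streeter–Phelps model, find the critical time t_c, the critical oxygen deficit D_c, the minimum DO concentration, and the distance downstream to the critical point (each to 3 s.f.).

With k_2/k_1 = 3.910 and 1 − D₀(k_2−k_1)/(k_1 L₀) = 0.7048,
t_c = ln(3.910 × 0.7048) / (1.74 − 0.445) = ln(2.756) / 1.295 = 1.014/1.295 = 0.7828 d.
D_c = (k_1/k_2) L₀ e^(−k_1 t_c) = (0.445/1.74) × 41.9 × e^(−0.445×0.7828) = 0.2557 × 41.9 × 0.7058 = 7.564 mg/L.
Minimum DO = C_s − D_c = 10.2 − 7.564 = 2.636 mg/L.
x_c = v t_c = 0.407 m/s × 0.7828 d × 86400 s/d = 27530 m ≈ 27.5 km.

t_c ≈ 0.783 d; D_c ≈ 7.56 mg/L; min DO ≈ 2.64 mg/L; x_c ≈ 27.5 km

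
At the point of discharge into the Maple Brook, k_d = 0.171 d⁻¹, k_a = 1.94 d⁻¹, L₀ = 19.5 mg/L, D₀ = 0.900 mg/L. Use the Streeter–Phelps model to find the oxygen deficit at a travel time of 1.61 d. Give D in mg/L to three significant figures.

k_d L₀/(k_a−k_d) = 0.171×19.5/(1.94−0.171) = 3.335/1.769 = 1.885 mg/L.
e^(−k_d t) = e^(−0.171×1.610) = 0.7593; e^(−k_a t) = e^(−1.94×1.610) = 0.04401.
D = 1.885 × (0.7593 − 0.04401) + 0.900 × 0.04401 = 1.348 + 0.03961 = 1.388 mg/L.

D ≈ 1.39 mg/L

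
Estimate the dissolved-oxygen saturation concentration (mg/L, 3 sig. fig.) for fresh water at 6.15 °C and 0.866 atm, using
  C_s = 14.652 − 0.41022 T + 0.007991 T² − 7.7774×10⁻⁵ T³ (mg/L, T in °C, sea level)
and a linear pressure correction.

At sea level: C_s = 14.652 − 0.41022×6.15 + 0.007991×6.15² − 7.7774×10⁻⁵×6.15³ = 12.41 mg/L.
Pressure correction: C_s' = 12.41 × 0.866 = 10.75 mg/L.

C_s ≈ 10.7 mg/L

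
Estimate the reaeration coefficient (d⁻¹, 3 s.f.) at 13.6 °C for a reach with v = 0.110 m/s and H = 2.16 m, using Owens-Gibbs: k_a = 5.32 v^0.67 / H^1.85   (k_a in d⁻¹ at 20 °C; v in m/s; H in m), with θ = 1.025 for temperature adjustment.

k_a ≈ 0.249 d⁻¹

k_a(20) = 5.32 × 0.110^0.67 / 2.16^1.85 = 5.32 × 0.2279 / 4.157 = 0.2917 d⁻¹.
k_a(13.6) = 0.2917 × 1.025^(13.6−20) = 0.2917 × 0.8538 = 0.2490 d⁻¹.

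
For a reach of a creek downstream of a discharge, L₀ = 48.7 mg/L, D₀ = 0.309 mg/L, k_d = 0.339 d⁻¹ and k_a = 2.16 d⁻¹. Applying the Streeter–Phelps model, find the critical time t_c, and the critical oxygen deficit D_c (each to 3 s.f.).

t_c ≈ 0.998 d; D_c ≈ 5.45 mg/L

At the critical point dD/dt = 0, so k_d L₀ e^(−k_d t) = k_a D. Substituting D(t) from the Streeter–Phelps equation and solving for t gives
t_c = ln[(k_a/k_d)(1 − D₀(k_a−k_d)/(k_d L₀))] / (k_a−k_d).
Here k_a−k_d = 1.821 d⁻¹ and 1 − D₀(k_a−k_d)/(k_d L₀) = 1 − 0.309×1.821/(0.339×48.7) = 0.9659, so
t_c = ln(6.372 × 0.9659) / 1.821 = 1.817 / 1.821 = 0.9979 d.
D_c = (k_d/k_a) L₀ e^(−k_d t_c) = (0.339/2.16) × 48.7 × e^(−0.339×0.9979) = 0.1569 × 48.7 × 0.7130 = 5.450 mg/L.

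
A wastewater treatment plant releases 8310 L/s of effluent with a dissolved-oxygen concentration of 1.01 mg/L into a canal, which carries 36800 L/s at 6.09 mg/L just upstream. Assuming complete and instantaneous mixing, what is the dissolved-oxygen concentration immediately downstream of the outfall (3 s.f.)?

Flow-weighted mixing: C = (Q_r C_r + Q_w C_w)/(Q_r + Q_w)
= (36800×6.09 + 8310×1.01)/(36800 + 8310) = 232500/45110 = 5.154 mg/L.

5.15 mg/L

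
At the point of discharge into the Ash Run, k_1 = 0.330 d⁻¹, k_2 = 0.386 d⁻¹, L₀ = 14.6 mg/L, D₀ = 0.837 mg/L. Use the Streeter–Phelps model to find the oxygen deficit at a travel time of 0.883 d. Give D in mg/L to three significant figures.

D ≈ 3.70 mg/L

k_1 L₀/(k_2−k_1) = 0.330×14.6/(0.386−0.330) = 4.818/0.05600 = 86.04 mg/L.
e^(−k_1 t) = e^(−0.330×0.8830) = 0.7472; e^(−k_2 t) = e^(−0.386×0.8830) = 0.7112.
D = 86.04 × (0.7472 − 0.7112) + 0.837 × 0.7112 = 3.102 + 0.5953 = 3.697 mg/L.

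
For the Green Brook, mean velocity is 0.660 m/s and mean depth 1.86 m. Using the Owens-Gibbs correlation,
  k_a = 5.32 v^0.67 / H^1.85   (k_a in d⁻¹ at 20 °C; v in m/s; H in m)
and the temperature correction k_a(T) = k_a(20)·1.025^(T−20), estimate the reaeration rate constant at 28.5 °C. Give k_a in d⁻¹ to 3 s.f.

k_a(20) = 5.32 × 0.660^0.67 / 1.86^1.85 = 5.32 × 0.7570 / 3.152 = 1.278 d⁻¹.
k_a(28.5) = 1.278 × 1.025^(28.5−20) = 1.278 × 1.234 = 1.576 d⁻¹.

k_a ≈ 1.58 d⁻¹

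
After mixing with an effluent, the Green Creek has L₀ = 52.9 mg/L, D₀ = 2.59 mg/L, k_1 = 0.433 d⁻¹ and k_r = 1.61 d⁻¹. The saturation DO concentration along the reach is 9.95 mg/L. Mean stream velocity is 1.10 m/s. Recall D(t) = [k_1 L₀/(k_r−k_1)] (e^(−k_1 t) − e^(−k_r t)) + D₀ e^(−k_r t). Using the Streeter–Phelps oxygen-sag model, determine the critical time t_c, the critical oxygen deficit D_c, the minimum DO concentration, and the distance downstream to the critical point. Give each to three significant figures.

t_c ≈ 0.994 d; D_c ≈ 9.25 mg/L; min DO ≈ 0.701 mg/L; x_c ≈ 94.5 km

t_c = [1/(k_r−k_1)] ln[(k_r/k_1)(1 − D₀(k_r−k_1)/(k_1 L₀))]
= [1/(1.61−0.433)] ln[(1.61/0.433)(1 − 2.59×1.177/(0.433×52.9))]
= (1/1.177) ln[3.718 × 0.8669] = 0.8496 × ln(3.223) = 0.8496 × 1.170 = 0.9944 d.
L(t_c) = L₀ e^(−k_1 t_c) = 52.9 × 0.6501 = 34.39 mg/L, and at the critical point k_r D_c = k_1 L, so D_c = (0.433/1.61) × 34.39 = 9.249 mg/L.
Minimum DO = C_s − D_c = 9.95 − 9.249 = 0.7005 mg/L.
x_c = v t_c = 1.10 m/s × 0.9944 d × 86400 s/d = 94510 m ≈ 94.5 km.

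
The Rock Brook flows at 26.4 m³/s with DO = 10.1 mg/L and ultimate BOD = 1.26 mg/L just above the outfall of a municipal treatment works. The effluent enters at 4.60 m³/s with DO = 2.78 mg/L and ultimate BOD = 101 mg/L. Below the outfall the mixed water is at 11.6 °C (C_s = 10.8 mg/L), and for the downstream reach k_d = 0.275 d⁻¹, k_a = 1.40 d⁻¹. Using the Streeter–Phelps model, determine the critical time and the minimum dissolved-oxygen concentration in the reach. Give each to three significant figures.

t_c ≈ 0.907 d; minimum DO ≈ 8.34 mg/L

Mixed DO = (26.4×10.1 + 4.60×2.78)/(26.4+4.60) = 279.4/31.00 = 9.014 mg/L.
Mixed L₀ = (26.4×1.26 + 4.60×101)/(31.00) = 497.9/31.00 = 16.06 mg/L.
Initial deficit D₀ = C_s − DO₀ = 10.8 − 9.014 = 1.786 mg/L.
t_c = (1/1.125) ln[(1.40/0.275)(1 − 1.786×1.125/(0.275×16.06))] = 0.8889 × ln(2.775) = 0.9071 d.
D_c = (0.275/1.40) × 16.06 × e^(−0.275×0.9071) = 0.1964 × 16.06 × 0.7792 = 2.458 mg/L.
Minimum DO = 10.8 − 2.458 = 8.342 mg/L.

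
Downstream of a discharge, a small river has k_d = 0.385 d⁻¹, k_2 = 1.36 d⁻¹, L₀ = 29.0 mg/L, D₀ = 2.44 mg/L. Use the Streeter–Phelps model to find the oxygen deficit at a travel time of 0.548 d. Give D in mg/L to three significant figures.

k_d L₀/(k_2−k_d) = 0.385×29.0/(1.36−0.385) = 11.17/0.9750 = 11.45 mg/L.
e^(−k_d t) = e^(−0.385×0.5480) = 0.8098; e^(−k_2 t) = e^(−1.36×0.5480) = 0.4746.
D = 11.45 × (0.8098 − 0.4746) + 2.44 × 0.4746 = 3.838 + 1.158 = 4.996 mg/L.

D ≈ 5.00 mg/L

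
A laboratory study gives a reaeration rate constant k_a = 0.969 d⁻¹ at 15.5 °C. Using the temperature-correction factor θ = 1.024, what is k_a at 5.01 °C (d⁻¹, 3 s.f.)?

k_a ≈ 0.756 d⁻¹

k_a(T₂) = k_a(T₁) · θ^(T₂−T₁) = 0.969 × 1.024^(5.01−15.5)
= 0.969 × 1.024^-10.5 = 0.969 × 0.7797 = 0.7556 d⁻¹.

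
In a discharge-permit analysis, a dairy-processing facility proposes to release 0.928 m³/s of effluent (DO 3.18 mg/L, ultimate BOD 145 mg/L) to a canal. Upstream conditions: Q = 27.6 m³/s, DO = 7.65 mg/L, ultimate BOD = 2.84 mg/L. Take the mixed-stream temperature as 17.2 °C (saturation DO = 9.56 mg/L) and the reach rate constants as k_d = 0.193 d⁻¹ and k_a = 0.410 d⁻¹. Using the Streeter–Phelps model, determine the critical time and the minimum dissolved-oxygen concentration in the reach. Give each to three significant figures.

Mixed DO = (27.6×7.65 + 0.928×3.18)/(27.6+0.928) = 214.1/28.53 = 7.505 mg/L.
Mixed L₀ = (27.6×2.84 + 0.928×145)/(28.53) = 212.9/28.53 = 7.464 mg/L.
Initial deficit D₀ = C_s − DO₀ = 9.56 − 7.505 = 2.055 mg/L.
t_c = (1/0.2170) ln[(0.410/0.193)(1 − 2.055×0.2170/(0.193×7.464))] = 4.608 × ln(1.467) = 1.765 d.
D_c = (0.193/0.410) × 7.464 × e^(−0.193×1.765) = 0.4707 × 7.464 × 0.7113 = 2.499 mg/L.
Minimum DO = 9.56 − 2.499 = 7.061 mg/L.

t_c ≈ 1.76 d; minimum DO ≈ 7.06 mg/L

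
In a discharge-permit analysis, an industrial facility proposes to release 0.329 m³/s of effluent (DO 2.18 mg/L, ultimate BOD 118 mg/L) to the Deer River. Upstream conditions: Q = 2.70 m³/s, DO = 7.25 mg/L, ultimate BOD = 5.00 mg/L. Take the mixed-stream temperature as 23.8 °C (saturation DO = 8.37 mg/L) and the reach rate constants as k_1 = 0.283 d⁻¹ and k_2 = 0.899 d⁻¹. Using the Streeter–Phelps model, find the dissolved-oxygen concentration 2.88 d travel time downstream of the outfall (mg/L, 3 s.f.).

DO ≈ 5.33 mg/L

Mixed DO = (2.70×7.25 + 0.329×2.18)/(2.70+0.329) = 20.29/3.029 = 6.699 mg/L.
Mixed L₀ = (2.70×5.00 + 0.329×118)/(3.029) = 52.32/3.029 = 17.27 mg/L.
Initial deficit D₀ = C_s − DO₀ = 8.37 − 6.699 = 1.671 mg/L.
D(2.88) = [0.283×17.27/(0.899−0.283)](e^(−0.283×2.88) − e^(−0.899×2.88)) + 1.671 e^(−0.899×2.88)
= 7.936 × (0.4426 − 0.07509) + 1.671 × 0.07509 = 3.042 mg/L.
DO = 8.37 − 3.042 = 5.328 mg/L.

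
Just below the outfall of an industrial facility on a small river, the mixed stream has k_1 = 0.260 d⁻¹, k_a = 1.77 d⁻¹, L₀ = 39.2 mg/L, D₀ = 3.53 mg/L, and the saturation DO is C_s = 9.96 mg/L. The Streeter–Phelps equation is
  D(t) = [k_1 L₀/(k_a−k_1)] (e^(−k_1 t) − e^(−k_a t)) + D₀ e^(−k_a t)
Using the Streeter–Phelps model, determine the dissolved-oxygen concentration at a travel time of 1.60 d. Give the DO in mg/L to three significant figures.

DO ≈ 5.70 mg/L

k_1 L₀/(k_a−k_1) = 0.260×39.2/(1.77−0.260) = 10.19/1.510 = 6.750 mg/L.
e^(−k_1 t) = e^(−0.260×1.600) = 0.6597; e^(−k_a t) = e^(−1.77×1.600) = 0.05889.
D = 6.750 × (0.6597 − 0.05889) + 3.53 × 0.05889 = 4.055 + 0.2079 = 4.263 mg/L.
DO = C_s − D = 9.96 − 4.263 = 5.697 mg/L.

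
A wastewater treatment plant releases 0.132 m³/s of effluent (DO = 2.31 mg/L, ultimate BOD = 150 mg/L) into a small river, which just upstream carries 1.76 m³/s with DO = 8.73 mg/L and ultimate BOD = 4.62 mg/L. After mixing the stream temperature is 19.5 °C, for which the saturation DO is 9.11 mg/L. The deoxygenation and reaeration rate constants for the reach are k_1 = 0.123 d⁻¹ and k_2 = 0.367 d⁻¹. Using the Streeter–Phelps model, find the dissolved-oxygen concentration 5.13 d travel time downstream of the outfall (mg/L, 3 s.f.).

Mixed DO = (1.76×8.73 + 0.132×2.31)/(1.76+0.132) = 15.67/1.892 = 8.282 mg/L.
Mixed L₀ = (1.76×4.62 + 0.132×150)/(1.892) = 27.93/1.892 = 14.76 mg/L.
Initial deficit D₀ = C_s − DO₀ = 9.11 − 8.282 = 0.8279 mg/L.
D(5.13) = [0.123×14.76/(0.367−0.123)](e^(−0.123×5.13) − e^(−0.367×5.13)) + 0.8279 e^(−0.367×5.13)
= 7.442 × (0.5321 − 0.1522) + 0.8279 × 0.1522 = 2.953 mg/L.
DO = 9.11 − 2.953 = 6.157 mg/L.

DO ≈ 6.16 mg/L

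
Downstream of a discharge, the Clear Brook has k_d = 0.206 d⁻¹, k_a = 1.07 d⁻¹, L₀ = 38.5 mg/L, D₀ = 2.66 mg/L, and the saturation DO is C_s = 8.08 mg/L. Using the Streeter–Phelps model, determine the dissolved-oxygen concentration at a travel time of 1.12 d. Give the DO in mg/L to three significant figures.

k_d L₀/(k_a−k_d) = 0.206×38.5/(1.07−0.206) = 7.931/0.8640 = 9.179 mg/L.
e^(−k_d t) = e^(−0.206×1.120) = 0.7940; e^(−k_a t) = e^(−1.07×1.120) = 0.3017.
D = 9.179 × (0.7940 − 0.3017) + 2.66 × 0.3017 = 4.519 + 0.8025 = 5.321 mg/L.
DO = C_s − D = 8.08 − 5.321 = 2.759 mg/L.

DO ≈ 2.76 mg/L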